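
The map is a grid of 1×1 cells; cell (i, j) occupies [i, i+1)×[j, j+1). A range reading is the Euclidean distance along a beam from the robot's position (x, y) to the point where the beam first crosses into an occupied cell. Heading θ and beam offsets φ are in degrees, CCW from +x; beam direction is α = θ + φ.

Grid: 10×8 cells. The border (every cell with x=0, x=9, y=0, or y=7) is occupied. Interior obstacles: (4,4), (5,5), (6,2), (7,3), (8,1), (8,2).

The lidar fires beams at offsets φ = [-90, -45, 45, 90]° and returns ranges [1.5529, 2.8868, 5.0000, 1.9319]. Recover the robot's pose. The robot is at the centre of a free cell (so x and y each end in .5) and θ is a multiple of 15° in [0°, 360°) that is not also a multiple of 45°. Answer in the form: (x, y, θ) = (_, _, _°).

The pose lattice has 42·16 = 672 candidates. Test each by forward raycasting.
  (6.5, 1.5, 195°): beam 1 = 0.5176 ≠ 1.5529 ✗
  (6.5, 4.5, 195°): beam 1 = 2.5882 ≠ 1.5529 ✗
  (2.5, 3.5, 15°): beam 1 = 2.5882 ≠ 1.5529 ✗
  (3.5, 6.5, 165°): beam 1 = 0.5176 ≠ 1.5529 ✗
  …
  (2.5, 3.5, 285°): r_1=1.5529, r_2=2.8868, r_3=5.0000, r_4=1.9319 — all match ✓
Unique over the lattice → pose = (2.5, 3.5, 285°).

(x, y, θ) = (2.5, 3.5, 285°)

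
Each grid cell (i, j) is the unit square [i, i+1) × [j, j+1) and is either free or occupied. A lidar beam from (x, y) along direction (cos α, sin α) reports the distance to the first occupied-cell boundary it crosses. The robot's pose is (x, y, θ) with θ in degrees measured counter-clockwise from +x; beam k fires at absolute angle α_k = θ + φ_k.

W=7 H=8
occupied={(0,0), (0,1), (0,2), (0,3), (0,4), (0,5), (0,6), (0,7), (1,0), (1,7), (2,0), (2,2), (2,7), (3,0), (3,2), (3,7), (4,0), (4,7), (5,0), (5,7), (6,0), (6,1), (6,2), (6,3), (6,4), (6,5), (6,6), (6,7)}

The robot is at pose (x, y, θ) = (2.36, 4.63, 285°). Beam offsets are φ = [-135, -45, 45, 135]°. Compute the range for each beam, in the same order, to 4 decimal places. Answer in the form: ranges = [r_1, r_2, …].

beam 1: φ=-135°, α=150°
  cosα=-0.8660 sinα=0.5000 | (2,4) | tMaxX 0.4157 tMaxY 0.7400 | tΔX 1.1547 tΔY 2.0000
    t=0.4157 [x] (1,4)
    t=0.7400 [y] (1,5)
    t=1.5704 [x] (0,5) — stop
  → r_1 = 1.5704
beam 2: φ=-45°, α=240°
  cosα=-0.5000 sinα=-0.8660 | (2,4) | tMaxX 0.7200 tMaxY 0.7275 | tΔX 2.0000 tΔY 1.1547
    t=0.7200 [x] (1,4)
    t=0.7275 [y] (1,3)
    t=1.8822 [y] (1,2)
    t=2.7200 [x] (0,2) — stop
  → r_2 = 2.7200
beam 3: φ=45°, α=330°
  cosα=0.8660 sinα=-0.5000 | (2,4) | tMaxX 0.7390 tMaxY 1.2600 | tΔX 1.1547 tΔY 2.0000
    t=0.7390 [x] (3,4)
    t=1.2600 [y] (3,3)
    t=1.8937 [x] (4,3)
    t=3.0484 [x] (5,3)
    t=3.2600 [y] (5,2)
    t=4.2031 [x] (6,2) — stop
  → r_3 = 4.2031
beam 4: φ=135°, α=60°
  cosα=0.5000 sinα=0.8660 | (2,4) | tMaxX 1.2800 tMaxY 0.4272 | tΔX 2.0000 tΔY 1.1547
    t=0.4272 [y] (2,5)
    t=1.2800 [x] (3,5)
    t=1.5819 [y] (3,6)
    t=2.7366 [y] (3,7) — stop
  → r_4 = 2.7366

ranges = [1.5704, 2.7200, 4.2031, 2.7366]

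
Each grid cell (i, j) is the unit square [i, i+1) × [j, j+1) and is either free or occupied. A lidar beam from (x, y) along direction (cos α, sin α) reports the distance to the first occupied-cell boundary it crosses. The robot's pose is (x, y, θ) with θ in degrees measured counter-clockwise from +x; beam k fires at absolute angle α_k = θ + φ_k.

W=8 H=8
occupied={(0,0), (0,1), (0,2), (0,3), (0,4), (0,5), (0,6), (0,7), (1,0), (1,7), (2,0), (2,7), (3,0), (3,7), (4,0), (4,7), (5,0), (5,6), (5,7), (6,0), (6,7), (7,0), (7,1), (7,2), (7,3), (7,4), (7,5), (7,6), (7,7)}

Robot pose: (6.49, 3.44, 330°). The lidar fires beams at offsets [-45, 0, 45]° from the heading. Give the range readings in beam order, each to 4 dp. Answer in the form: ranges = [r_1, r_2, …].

beam 1: φ=-45°, α=285°
  d=(0.2588,-0.9659)  start (6,3)  tX=1.9705 tY=0.4555  stride 1/|dx|=3.8637 1/|dy|=1.0353
    cross y-line → (6,2), t=0.4555
    cross y-line → (6,1), t=1.4908
    cross x-line → (7,1), t=1.9705 (wall)
  → r_1 = 1.9705
beam 2: φ=0°, α=330°
  d=(0.8660,-0.5000)  start (6,3)  tX=0.5889 tY=0.8800  stride 1/|dx|=1.1547 1/|dy|=2.0000
    cross x-line → (7,3), t=0.5889 (wall)
  → r_2 = 0.5889
beam 3: φ=45°, α=15°
  d=(0.9659,0.2588)  start (6,3)  tX=0.5280 tY=2.1637  stride 1/|dx|=1.0353 1/|dy|=3.8637
    cross x-line → (7,3), t=0.5280 (wall)
  → r_3 = 0.5280

ranges = [1.9705, 0.5889, 0.5280]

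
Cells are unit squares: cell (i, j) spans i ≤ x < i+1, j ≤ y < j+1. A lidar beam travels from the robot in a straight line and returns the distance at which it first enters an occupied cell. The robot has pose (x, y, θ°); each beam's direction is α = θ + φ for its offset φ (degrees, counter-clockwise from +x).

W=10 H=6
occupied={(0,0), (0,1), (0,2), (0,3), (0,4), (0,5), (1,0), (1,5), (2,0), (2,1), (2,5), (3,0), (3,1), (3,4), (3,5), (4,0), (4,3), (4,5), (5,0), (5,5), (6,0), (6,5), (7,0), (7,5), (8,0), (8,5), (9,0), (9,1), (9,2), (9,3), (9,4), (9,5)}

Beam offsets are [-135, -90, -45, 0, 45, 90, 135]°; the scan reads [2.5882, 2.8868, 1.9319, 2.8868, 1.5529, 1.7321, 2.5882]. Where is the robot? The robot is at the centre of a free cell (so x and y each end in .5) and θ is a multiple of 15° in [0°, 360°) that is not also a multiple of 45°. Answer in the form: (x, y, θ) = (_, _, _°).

Enumerate (i+0.5, j+0.5, θ) over the 28 free cells and 16 admissible headings. For each, cast all 7 beams and compare to the given ranges.
  (7.5, 2.5, 150°): beam 1 = 1.5529 ≠ 2.5882 ✗
  (1.5, 4.5, 300°): beam 1 = 0.5176 ≠ 2.5882 ✗
  (5.5, 2.5, 255°): beam 1 = 1.0000 ≠ 2.5882 ✗
  (8.5, 1.5, 30°): beam 1 = 0.5176 ≠ 2.5882 ✗
  …
  (6.5, 2.5, 210°): r_1=2.5882, r_2=2.8868, r_3=1.9319, r_4=2.8868, r_5=1.5529, r_6=1.7321, r_7=2.5882 — all match ✓
No second candidate reproduces the full scan.

(x, y, θ) = (6.5, 2.5, 210°)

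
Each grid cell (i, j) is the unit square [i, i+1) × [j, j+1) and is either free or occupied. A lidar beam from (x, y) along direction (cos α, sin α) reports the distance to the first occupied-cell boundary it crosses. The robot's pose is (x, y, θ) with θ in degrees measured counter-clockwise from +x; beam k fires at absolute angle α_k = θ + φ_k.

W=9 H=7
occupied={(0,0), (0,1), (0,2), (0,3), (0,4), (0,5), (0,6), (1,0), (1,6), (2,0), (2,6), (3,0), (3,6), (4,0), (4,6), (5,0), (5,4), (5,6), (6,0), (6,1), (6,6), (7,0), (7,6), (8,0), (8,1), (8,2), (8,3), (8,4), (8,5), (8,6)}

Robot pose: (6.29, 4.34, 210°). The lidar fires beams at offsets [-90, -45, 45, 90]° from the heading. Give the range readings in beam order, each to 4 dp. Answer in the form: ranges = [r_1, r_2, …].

ranges = [0.5800, 0.3002, 3.4578, 3.4200]

beam 1: φ=-90°, α=120°
  d=(-0.5000,0.8660)  start (6,4)  tX=0.5800 tY=0.7621  stride 1/|dx|=2.0000 1/|dy|=1.1547
    cross x-line → (5,4), t=0.5800 (wall)
  → r_1 = 0.5800
beam 2: φ=-45°, α=165°
  d=(-0.9659,0.2588)  start (6,4)  tX=0.3002 tY=2.5500  stride 1/|dx|=1.0353 1/|dy|=3.8637
    cross x-line → (5,4), t=0.3002 (wall)
  → r_2 = 0.3002
beam 3: φ=45°, α=255°
  d=(-0.2588,-0.9659)  start (6,4)  tX=1.1205 tY=0.3520  stride 1/|dx|=3.8637 1/|dy|=1.0353
    cross y-line → (6,3), t=0.3520
    cross x-line → (5,3), t=1.1205
    cross y-line → (5,2), t=1.3873
    cross y-line → (5,1), t=2.4225
    cross y-line → (5,0), t=3.4578 (wall)
  → r_3 = 3.4578
beam 4: φ=90°, α=300°
  d=(0.5000,-0.8660)  start (6,4)  tX=1.4200 tY=0.3926  stride 1/|dx|=2.0000 1/|dy|=1.1547
    cross y-line → (6,3), t=0.3926
    cross x-line → (7,3), t=1.4200
    cross y-line → (7,2), t=1.5473
    cross y-line → (7,1), t=2.7020
    cross x-line → (8,1), t=3.4200 (wall)
  → r_4 = 3.4200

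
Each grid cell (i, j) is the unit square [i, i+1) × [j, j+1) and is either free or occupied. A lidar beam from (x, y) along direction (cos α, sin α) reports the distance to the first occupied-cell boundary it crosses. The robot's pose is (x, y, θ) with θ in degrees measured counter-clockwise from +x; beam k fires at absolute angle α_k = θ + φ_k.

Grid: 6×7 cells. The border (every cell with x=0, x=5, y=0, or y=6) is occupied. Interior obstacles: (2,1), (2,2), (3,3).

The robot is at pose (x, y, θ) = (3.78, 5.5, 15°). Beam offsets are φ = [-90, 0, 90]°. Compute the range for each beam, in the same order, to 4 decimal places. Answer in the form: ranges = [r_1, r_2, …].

ranges = [4.6587, 1.2630, 0.5176]

beam 1: φ=-90°, α=285°
  direction (0.2588, -0.9659); cell (3,5); t to first gridline: x 0.8500, y 0.5176 (then +3.8637 / +1.0353)
    (3,4) via y @ 0.5176
    (4,4) via x @ 0.8500
    (4,3) via y @ 1.5529
    (4,2) via y @ 2.5882
    (4,1) via y @ 3.6235
    (4,0) via y @ 4.6587  # hit
  → r_1 = 4.6587
beam 2: φ=0°, α=15°
  direction (0.9659, 0.2588); cell (3,5); t to first gridline: x 0.2278, y 1.9319 (then +1.0353 / +3.8637)
    (4,5) via x @ 0.2278
    (5,5) via x @ 1.2630  # hit
  → r_2 = 1.2630
beam 3: φ=90°, α=105°
  direction (-0.2588, 0.9659); cell (3,5); t to first gridline: x 3.0137, y 0.5176 (then +3.8637 / +1.0353)
    (3,6) via y @ 0.5176  # hit
  → r_3 = 0.5176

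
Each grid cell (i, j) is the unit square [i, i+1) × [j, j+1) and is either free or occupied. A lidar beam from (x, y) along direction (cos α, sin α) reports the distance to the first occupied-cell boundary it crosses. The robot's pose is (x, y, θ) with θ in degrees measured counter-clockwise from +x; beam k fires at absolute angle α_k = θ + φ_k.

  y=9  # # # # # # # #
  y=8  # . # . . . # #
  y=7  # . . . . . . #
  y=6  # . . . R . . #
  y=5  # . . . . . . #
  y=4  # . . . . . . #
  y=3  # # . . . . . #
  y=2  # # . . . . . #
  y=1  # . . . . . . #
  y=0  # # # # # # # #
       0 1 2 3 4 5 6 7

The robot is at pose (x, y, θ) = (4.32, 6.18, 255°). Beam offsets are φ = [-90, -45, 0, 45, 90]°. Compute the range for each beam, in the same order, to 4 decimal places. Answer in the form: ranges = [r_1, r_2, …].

beam 1: φ=-90°, α=165°
  direction (-0.9659, 0.2588); cell (4,6); t to first gridline: x 0.3313, y 3.1682 (then +1.0353 / +3.8637)
    (3,6) via x @ 0.3313
    (2,6) via x @ 1.3666
    (1,6) via x @ 2.4018
    (1,7) via y @ 3.1682
    (0,7) via x @ 3.4371  # hit
  → r_1 = 3.4371
beam 2: φ=-45°, α=210°
  direction (-0.8660, -0.5000); cell (4,6); t to first gridline: x 0.3695, y 0.3600 (then +1.1547 / +2.0000)
    (4,5) via y @ 0.3600
    (3,5) via x @ 0.3695
    (2,5) via x @ 1.5242
    (2,4) via y @ 2.3600
    (1,4) via x @ 2.6789
    (0,4) via x @ 3.8336  # hit
  → r_2 = 3.8336
beam 3: φ=0°, α=255°
  direction (-0.2588, -0.9659); cell (4,6); t to first gridline: x 1.2364, y 0.1863 (then +3.8637 / +1.0353)
    (4,5) via y @ 0.1863
    (4,4) via y @ 1.2216
    (3,4) via x @ 1.2364
    (3,3) via y @ 2.2569
    (3,2) via y @ 3.2922
    (3,1) via y @ 4.3275
    (2,1) via x @ 5.1001
    (2,0) via y @ 5.3627  # hit
  → r_3 = 5.3627
beam 4: φ=45°, α=300°
  direction (0.5000, -0.8660); cell (4,6); t to first gridline: x 1.3600, y 0.2078 (then +2.0000 / +1.1547)
    (4,5) via y @ 0.2078
    (5,5) via x @ 1.3600
    (5,4) via y @ 1.3625
    (5,3) via y @ 2.5172
    (6,3) via x @ 3.3600
    (6,2) via y @ 3.6719
    (6,1) via y @ 4.8266
    (7,1) via x @ 5.3600  # hit
  → r_4 = 5.3600
beam 5: φ=90°, α=345°
  direction (0.9659, -0.2588); cell (4,6); t to first gridline: x 0.7040, y 0.6955 (then +1.0353 / +3.8637)
    (4,5) via y @ 0.6955
    (5,5) via x @ 0.7040
    (6,5) via x @ 1.7393
    (7,5) via x @ 2.7745  # hit
  → r_5 = 2.7745

ranges = [3.4371, 3.8336, 5.3627, 5.3600, 2.7745]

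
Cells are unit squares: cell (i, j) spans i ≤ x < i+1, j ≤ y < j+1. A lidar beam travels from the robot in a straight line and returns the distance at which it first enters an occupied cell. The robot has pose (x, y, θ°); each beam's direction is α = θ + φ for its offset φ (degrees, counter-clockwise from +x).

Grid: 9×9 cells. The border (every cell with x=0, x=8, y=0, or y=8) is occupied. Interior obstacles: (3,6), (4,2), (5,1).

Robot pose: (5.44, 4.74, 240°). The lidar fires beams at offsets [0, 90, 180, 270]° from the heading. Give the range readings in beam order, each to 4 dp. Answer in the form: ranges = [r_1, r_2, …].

beam 1: φ=0°, α=240°
  d=(-0.5000,-0.8660)  start (5,4)  tX=0.8800 tY=0.8545  stride 1/|dx|=2.0000 1/|dy|=1.1547
    cross y-line → (5,3), t=0.8545
    cross x-line → (4,3), t=0.8800
    cross y-line → (4,2), t=2.0092 (wall)
  → r_1 = 2.0092
beam 2: φ=90°, α=330°
  d=(0.8660,-0.5000)  start (5,4)  tX=0.6466 tY=1.4800  stride 1/|dx|=1.1547 1/|dy|=2.0000
    cross x-line → (6,4), t=0.6466
    cross y-line → (6,3), t=1.4800
    cross x-line → (7,3), t=1.8013
    cross x-line → (8,3), t=2.9560 (wall)
  → r_2 = 2.9560
beam 3: φ=180°, α=60°
  d=(0.5000,0.8660)  start (5,4)  tX=1.1200 tY=0.3002  stride 1/|dx|=2.0000 1/|dy|=1.1547
    cross y-line → (5,5), t=0.3002
    cross x-line → (6,5), t=1.1200
    cross y-line → (6,6), t=1.4549
    cross y-line → (6,7), t=2.6096
    cross x-line → (7,7), t=3.1200
    cross y-line → (7,8), t=3.7643 (wall)
  → r_3 = 3.7643
beam 4: φ=270°, α=150°
  d=(-0.8660,0.5000)  start (5,4)  tX=0.5081 tY=0.5200  stride 1/|dx|=1.1547 1/|dy|=2.0000
    cross x-line → (4,4), t=0.5081
    cross y-line → (4,5), t=0.5200
    cross x-line → (3,5), t=1.6628
    cross y-line → (3,6), t=2.5200 (wall)
  → r_4 = 2.5200

ranges = [2.0092, 2.9560, 3.7643, 2.5200]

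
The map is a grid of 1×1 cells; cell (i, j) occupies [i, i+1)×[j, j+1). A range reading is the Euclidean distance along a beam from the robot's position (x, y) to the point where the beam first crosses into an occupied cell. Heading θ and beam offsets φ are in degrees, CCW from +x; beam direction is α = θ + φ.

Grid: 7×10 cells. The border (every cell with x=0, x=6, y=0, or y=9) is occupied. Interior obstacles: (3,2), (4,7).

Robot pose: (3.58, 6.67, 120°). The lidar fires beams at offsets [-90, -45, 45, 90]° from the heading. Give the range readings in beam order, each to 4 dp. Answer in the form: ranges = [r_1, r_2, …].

ranges = [0.6600, 2.4122, 2.6710, 2.9791]

beam 1: φ=-90°, α=30°
  direction (0.8660, 0.5000); cell (3,6); t to first gridline: x 0.4850, y 0.6600 (then +1.1547 / +2.0000)
    (4,6) via x @ 0.4850
    (4,7) via y @ 0.6600  # hit
  → r_1 = 0.6600
beam 2: φ=-45°, α=75°
  direction (0.2588, 0.9659); cell (3,6); t to first gridline: x 1.6228, y 0.3416 (then +3.8637 / +1.0353)
    (3,7) via y @ 0.3416
    (3,8) via y @ 1.3769
    (4,8) via x @ 1.6228
    (4,9) via y @ 2.4122  # hit
  → r_2 = 2.4122
beam 3: φ=45°, α=165°
  direction (-0.9659, 0.2588); cell (3,6); t to first gridline: x 0.6005, y 1.2750 (then +1.0353 / +3.8637)
    (2,6) via x @ 0.6005
    (2,7) via y @ 1.2750
    (1,7) via x @ 1.6357
    (0,7) via x @ 2.6710  # hit
  → r_3 = 2.6710
beam 4: φ=90°, α=210°
  direction (-0.8660, -0.5000); cell (3,6); t to first gridline: x 0.6697, y 1.3400 (then +1.1547 / +2.0000)
    (2,6) via x @ 0.6697
    (2,5) via y @ 1.3400
    (1,5) via x @ 1.8244
    (0,5) via x @ 2.9791  # hit
  → r_4 = 2.9791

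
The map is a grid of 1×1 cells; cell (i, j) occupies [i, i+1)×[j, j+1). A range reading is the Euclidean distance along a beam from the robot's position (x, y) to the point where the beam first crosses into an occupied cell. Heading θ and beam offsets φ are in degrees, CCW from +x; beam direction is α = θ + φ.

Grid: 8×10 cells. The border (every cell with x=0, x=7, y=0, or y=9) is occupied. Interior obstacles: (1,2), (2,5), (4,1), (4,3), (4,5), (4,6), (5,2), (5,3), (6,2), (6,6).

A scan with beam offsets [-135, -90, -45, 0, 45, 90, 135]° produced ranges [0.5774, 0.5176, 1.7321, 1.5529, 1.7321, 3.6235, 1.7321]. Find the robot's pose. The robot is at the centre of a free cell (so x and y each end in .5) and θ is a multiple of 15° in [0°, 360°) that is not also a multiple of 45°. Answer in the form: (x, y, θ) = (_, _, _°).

The pose lattice has 38·16 = 608 candidates. Test each by forward raycasting.
  (5.5, 5.5, 105°): beam 1 = 1.7321 ≠ 0.5774 ✗
  (2.5, 1.5, 75°): beam 2 = 1.5529 ≠ 0.5176 ✗
  (1.5, 7.5, 240°): beam 1 = 1.5529 ≠ 0.5774 ✗
  (6.5, 1.5, 210°): beam 1 = 0.5176 ≠ 0.5774 ✗
  (3.5, 7.5, 30°): beam 1 = 1.9319 ≠ 0.5774 ✗
  …
  (2.5, 4.5, 195°): r_1=0.5774, r_2=0.5176, r_3=1.7321, r_4=1.5529, r_5=1.7321, r_6=3.6235, r_7=1.7321 — all match ✓
Only this pose fits every beam.

(x, y, θ) = (2.5, 4.5, 195°)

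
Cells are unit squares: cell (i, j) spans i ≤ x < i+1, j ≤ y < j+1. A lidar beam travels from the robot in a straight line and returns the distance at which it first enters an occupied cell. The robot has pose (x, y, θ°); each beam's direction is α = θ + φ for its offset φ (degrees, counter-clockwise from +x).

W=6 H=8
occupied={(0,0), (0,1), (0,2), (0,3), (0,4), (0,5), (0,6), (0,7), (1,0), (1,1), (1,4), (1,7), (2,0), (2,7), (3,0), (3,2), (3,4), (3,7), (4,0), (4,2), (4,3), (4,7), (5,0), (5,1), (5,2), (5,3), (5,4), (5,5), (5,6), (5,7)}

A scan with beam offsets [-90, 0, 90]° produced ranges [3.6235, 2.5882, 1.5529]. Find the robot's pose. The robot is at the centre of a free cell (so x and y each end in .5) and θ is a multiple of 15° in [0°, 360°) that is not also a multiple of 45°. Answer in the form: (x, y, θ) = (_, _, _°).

Enumerate (i+0.5, j+0.5, θ) over the 18 free cells and 16 admissible headings. For each, cast all 3 beams and compare to the given ranges.
  (3.5, 3.5, 120°): beam 1 = 0.5774 ≠ 3.6235 ✗
  (1.5, 6.5, 210°): beam 1 = 0.5774 ≠ 3.6235 ✗
  (1.5, 3.5, 30°): beam 1 = 2.8868 ≠ 3.6235 ✗
  (1.5, 5.5, 105°): beam 2 = 1.5529 ≠ 2.5882 ✗
  …
  (2.5, 5.5, 345°): r_1=3.6235, r_2=2.5882, r_3=1.5529 — all match ✓
Unique over the lattice → pose = (2.5, 5.5, 345°).

(x, y, θ) = (2.5, 5.5, 345°)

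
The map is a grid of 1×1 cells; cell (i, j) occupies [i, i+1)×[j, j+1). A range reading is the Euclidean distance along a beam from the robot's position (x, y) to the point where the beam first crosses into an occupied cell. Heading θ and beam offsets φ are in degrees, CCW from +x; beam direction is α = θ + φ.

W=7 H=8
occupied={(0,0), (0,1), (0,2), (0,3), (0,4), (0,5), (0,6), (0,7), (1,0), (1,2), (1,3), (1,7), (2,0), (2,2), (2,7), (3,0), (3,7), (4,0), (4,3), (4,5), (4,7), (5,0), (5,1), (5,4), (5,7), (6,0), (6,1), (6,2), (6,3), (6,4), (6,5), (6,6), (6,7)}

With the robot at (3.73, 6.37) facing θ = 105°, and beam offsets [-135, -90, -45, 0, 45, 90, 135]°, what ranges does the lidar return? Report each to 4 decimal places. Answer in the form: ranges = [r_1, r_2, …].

ranges = [0.7400, 2.3501, 0.7275, 0.6522, 1.2600, 2.8263, 3.4600]

beam 1: φ=-135°, α=330°
  cosα=0.8660 sinα=-0.5000 | (3,6) | tMaxX 0.3118 tMaxY 0.7400 | tΔX 1.1547 tΔY 2.0000
    t=0.3118 [x] (4,6)
    t=0.7400 [y] (4,5) — stop
  → r_1 = 0.7400
beam 2: φ=-90°, α=15°
  cosα=0.9659 sinα=0.2588 | (3,6) | tMaxX 0.2795 tMaxY 2.4341 | tΔX 1.0353 tΔY 3.8637
    t=0.2795 [x] (4,6)
    t=1.3148 [x] (5,6)
    t=2.3501 [x] (6,6) — stop
  → r_2 = 2.3501
beam 3: φ=-45°, α=60°
  cosα=0.5000 sinα=0.8660 | (3,6) | tMaxX 0.5400 tMaxY 0.7275 | tΔX 2.0000 tΔY 1.1547
    t=0.5400 [x] (4,6)
    t=0.7275 [y] (4,7) — stop
  → r_3 = 0.7275
beam 4: φ=0°, α=105°
  cosα=-0.2588 sinα=0.9659 | (3,6) | tMaxX 2.8205 tMaxY 0.6522 | tΔX 3.8637 tΔY 1.0353
    t=0.6522 [y] (3,7) — stop
  → r_4 = 0.6522
beam 5: φ=45°, α=150°
  cosα=-0.8660 sinα=0.5000 | (3,6) | tMaxX 0.8429 tMaxY 1.2600 | tΔX 1.1547 tΔY 2.0000
    t=0.8429 [x] (2,6)
    t=1.2600 [y] (2,7) — stop
  → r_5 = 1.2600
beam 6: φ=90°, α=195°
  cosα=-0.9659 sinα=-0.2588 | (3,6) | tMaxX 0.7558 tMaxY 1.4296 | tΔX 1.0353 tΔY 3.8637
    t=0.7558 [x] (2,6)
    t=1.4296 [y] (2,5)
    t=1.7910 [x] (1,5)
    t=2.8263 [x] (0,5) — stop
  → r_6 = 2.8263
beam 7: φ=135°, α=240°
  cosα=-0.5000 sinα=-0.8660 | (3,6) | tMaxX 1.4600 tMaxY 0.4272 | tΔX 2.0000 tΔY 1.1547
    t=0.4272 [y] (3,5)
    t=1.4600 [x] (2,5)
    t=1.5819 [y] (2,4)
    t=2.7366 [y] (2,3)
    t=3.4600 [x] (1,3) — stop
  → r_7 = 3.4600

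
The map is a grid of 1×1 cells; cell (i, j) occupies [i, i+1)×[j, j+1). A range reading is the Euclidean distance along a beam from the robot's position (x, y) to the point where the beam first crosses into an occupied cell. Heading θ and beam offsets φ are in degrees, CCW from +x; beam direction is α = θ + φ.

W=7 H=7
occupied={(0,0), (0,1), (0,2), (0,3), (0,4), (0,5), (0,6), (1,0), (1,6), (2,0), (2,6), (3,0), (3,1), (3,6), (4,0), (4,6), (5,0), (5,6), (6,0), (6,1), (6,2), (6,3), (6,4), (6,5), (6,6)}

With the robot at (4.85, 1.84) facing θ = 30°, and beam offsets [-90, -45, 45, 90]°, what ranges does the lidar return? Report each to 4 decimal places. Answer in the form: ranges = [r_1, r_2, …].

ranges = [0.9699, 1.1906, 4.3067, 4.8036]

beam 1: φ=-90°, α=300°
  dir = (cos 300°, sin 300°) = (0.5000, -0.8660); from cell (4,1)
  next x-line at t=0.3000, next y-line at t=0.9699; Δt_x=2.0000, Δt_y=1.1547
    x: enter (5,1) at t=0.3000
    y: enter (5,0) at t=0.9699 ← occupied
  → r_1 = 0.9699
beam 2: φ=-45°, α=345°
  dir = (cos 345°, sin 345°) = (0.9659, -0.2588); from cell (4,1)
  next x-line at t=0.1553, next y-line at t=3.2455; Δt_x=1.0353, Δt_y=3.8637
    x: enter (5,1) at t=0.1553
    x: enter (6,1) at t=1.1906 ← occupied
  → r_2 = 1.1906
beam 3: φ=45°, α=75°
  dir = (cos 75°, sin 75°) = (0.2588, 0.9659); from cell (4,1)
  next x-line at t=0.5796, next y-line at t=0.1656; Δt_x=3.8637, Δt_y=1.0353
    y: enter (4,2) at t=0.1656
    x: enter (5,2) at t=0.5796
    y: enter (5,3) at t=1.2009
    y: enter (5,4) at t=2.2362
    y: enter (5,5) at t=3.2715
    y: enter (5,6) at t=4.3067 ← occupied
  → r_3 = 4.3067
beam 4: φ=90°, α=120°
  dir = (cos 120°, sin 120°) = (-0.5000, 0.8660); from cell (4,1)
  next x-line at t=1.7000, next y-line at t=0.1848; Δt_x=2.0000, Δt_y=1.1547
    y: enter (4,2) at t=0.1848
    y: enter (4,3) at t=1.3395
    x: enter (3,3) at t=1.7000
    y: enter (3,4) at t=2.4942
    y: enter (3,5) at t=3.6489
    x: enter (2,5) at t=3.7000
    y: enter (2,6) at t=4.8036 ← occupied
  → r_4 = 4.8036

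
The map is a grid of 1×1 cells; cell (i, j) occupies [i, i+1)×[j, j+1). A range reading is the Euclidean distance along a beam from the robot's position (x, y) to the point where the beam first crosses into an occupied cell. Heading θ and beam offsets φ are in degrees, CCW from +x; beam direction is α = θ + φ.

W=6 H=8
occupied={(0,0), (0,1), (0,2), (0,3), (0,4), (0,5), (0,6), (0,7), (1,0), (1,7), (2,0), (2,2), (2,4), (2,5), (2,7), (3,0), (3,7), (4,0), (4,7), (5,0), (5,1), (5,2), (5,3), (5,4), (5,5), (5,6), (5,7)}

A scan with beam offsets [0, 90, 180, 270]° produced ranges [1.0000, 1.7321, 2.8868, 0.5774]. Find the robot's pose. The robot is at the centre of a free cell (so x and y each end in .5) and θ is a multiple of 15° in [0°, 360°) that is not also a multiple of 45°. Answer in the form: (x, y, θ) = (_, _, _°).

(x, y, θ) = (4.5, 3.5, 60°)

Candidates: 21 free-cell centres × 16 headings = 336 poses. Raycast each; keep the one whose scan matches to 4 dp.
  (2.5, 3.5, 30°): beam 1 = 2.8868 ≠ 1.0000 ✗
  (3.5, 4.5, 15°): beam 1 = 1.5529 ≠ 1.0000 ✗
  (4.5, 5.5, 15°): beam 1 = 0.5176 ≠ 1.0000 ✗
  (1.5, 5.5, 210°): beam 1 = 0.5774 ≠ 1.0000 ✗
  …
  (4.5, 3.5, 60°): r_1=1.0000, r_2=1.7321, r_3=2.8868, r_4=0.5774 — all match ✓
Unique over the lattice → pose = (4.5, 3.5, 60°).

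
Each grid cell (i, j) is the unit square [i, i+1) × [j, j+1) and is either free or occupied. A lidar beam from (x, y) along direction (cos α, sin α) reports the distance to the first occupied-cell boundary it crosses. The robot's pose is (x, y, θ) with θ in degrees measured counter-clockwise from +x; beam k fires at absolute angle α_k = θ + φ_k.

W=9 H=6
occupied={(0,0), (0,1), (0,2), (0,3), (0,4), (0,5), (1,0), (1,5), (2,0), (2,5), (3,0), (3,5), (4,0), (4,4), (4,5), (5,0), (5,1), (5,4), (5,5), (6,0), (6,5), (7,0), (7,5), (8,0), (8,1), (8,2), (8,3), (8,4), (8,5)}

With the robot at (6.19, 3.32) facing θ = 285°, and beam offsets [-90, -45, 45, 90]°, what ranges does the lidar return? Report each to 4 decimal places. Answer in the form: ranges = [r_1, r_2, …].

beam 1: φ=-90°, α=195°
  cosα=-0.9659 sinα=-0.2588 | (6,3) | tMaxX 0.1967 tMaxY 1.2364 | tΔX 1.0353 tΔY 3.8637
    t=0.1967 [x] (5,3)
    t=1.2320 [x] (4,3)
    t=1.2364 [y] (4,2)
    t=2.2673 [x] (3,2)
    t=3.3025 [x] (2,2)
    t=4.3378 [x] (1,2)
    t=5.1001 [y] (1,1)
    t=5.3731 [x] (0,1) — stop
  → r_1 = 5.3731
beam 2: φ=-45°, α=240°
  cosα=-0.5000 sinα=-0.8660 | (6,3) | tMaxX 0.3800 tMaxY 0.3695 | tΔX 2.0000 tΔY 1.1547
    t=0.3695 [y] (6,2)
    t=0.3800 [x] (5,2)
    t=1.5242 [y] (5,1) — stop
  → r_2 = 1.5242
beam 3: φ=45°, α=330°
  cosα=0.8660 sinα=-0.5000 | (6,3) | tMaxX 0.9353 tMaxY 0.6400 | tΔX 1.1547 tΔY 2.0000
    t=0.6400 [y] (6,2)
    t=0.9353 [x] (7,2)
    t=2.0900 [x] (8,2) — stop
  → r_3 = 2.0900
beam 4: φ=90°, α=15°
  cosα=0.9659 sinα=0.2588 | (6,3) | tMaxX 0.8386 tMaxY 2.6273 | tΔX 1.0353 tΔY 3.8637
    t=0.8386 [x] (7,3)
    t=1.8738 [x] (8,3) — stop
  → r_4 = 1.8738

ranges = [5.3731, 1.5242, 2.0900, 1.8738]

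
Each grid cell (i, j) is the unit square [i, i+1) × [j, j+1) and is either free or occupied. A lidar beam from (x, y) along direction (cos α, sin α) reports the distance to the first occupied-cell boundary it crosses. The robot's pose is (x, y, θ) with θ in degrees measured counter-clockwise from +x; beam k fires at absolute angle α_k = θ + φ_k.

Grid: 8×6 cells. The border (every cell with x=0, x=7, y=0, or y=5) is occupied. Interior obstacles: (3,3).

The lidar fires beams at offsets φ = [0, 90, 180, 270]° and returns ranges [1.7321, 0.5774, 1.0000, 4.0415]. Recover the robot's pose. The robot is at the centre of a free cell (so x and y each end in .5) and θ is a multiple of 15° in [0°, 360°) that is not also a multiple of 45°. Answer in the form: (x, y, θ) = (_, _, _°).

(x, y, θ) = (5.5, 4.5, 330°)

The pose lattice has 23·16 = 368 candidates. Test each by forward raycasting.
  (2.5, 1.5, 345°): beam 1 = 1.9319 ≠ 1.7321 ✗
  (6.5, 2.5, 165°): beam 1 = 2.5882 ≠ 1.7321 ✗
  (2.5, 1.5, 285°): beam 1 = 0.5176 ≠ 1.7321 ✗
  (4.5, 4.5, 285°): beam 1 = 3.6235 ≠ 1.7321 ✗
  …
  (5.5, 4.5, 330°): r_1=1.7321, r_2=0.5774, r_3=1.0000, r_4=4.0415 — all match ✓
No second candidate reproduces the full scan.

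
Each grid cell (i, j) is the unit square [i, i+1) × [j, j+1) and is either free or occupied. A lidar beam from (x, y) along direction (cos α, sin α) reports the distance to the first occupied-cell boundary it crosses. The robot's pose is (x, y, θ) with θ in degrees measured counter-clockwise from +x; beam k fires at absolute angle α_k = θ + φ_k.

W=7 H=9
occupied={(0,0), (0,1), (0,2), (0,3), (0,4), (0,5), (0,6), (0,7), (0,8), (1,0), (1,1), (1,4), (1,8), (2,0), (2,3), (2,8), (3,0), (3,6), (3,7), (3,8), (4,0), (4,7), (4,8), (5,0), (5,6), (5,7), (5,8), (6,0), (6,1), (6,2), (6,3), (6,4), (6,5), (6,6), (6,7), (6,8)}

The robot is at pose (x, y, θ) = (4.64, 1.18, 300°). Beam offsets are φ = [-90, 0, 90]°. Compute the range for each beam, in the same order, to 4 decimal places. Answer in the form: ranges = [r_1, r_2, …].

beam 1: φ=-90°, α=210°
  direction (-0.8660, -0.5000); cell (4,1); t to first gridline: x 0.7390, y 0.3600 (then +1.1547 / +2.0000)
    (4,0) via y @ 0.3600  # hit
  → r_1 = 0.3600
beam 2: φ=0°, α=300°
  direction (0.5000, -0.8660); cell (4,1); t to first gridline: x 0.7200, y 0.2078 (then +2.0000 / +1.1547)
    (4,0) via y @ 0.2078  # hit
  → r_2 = 0.2078
beam 3: φ=90°, α=30°
  direction (0.8660, 0.5000); cell (4,1); t to first gridline: x 0.4157, y 1.6400 (then +1.1547 / +2.0000)
    (5,1) via x @ 0.4157
    (6,1) via x @ 1.5704  # hit
  → r_3 = 1.5704

ranges = [0.3600, 0.2078, 1.5704]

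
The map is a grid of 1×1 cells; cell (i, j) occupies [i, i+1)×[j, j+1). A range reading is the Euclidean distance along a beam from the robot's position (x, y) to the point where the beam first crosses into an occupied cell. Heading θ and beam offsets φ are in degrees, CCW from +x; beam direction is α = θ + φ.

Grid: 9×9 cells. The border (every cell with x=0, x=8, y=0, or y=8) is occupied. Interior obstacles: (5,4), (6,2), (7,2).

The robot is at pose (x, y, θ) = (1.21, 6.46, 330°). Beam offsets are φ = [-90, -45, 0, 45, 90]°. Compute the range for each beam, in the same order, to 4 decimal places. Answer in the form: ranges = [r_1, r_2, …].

beam 1: φ=-90°, α=240°
  dir = (cos 240°, sin 240°) = (-0.5000, -0.8660); from cell (1,6)
  next x-line at t=0.4200, next y-line at t=0.5312; Δt_x=2.0000, Δt_y=1.1547
    x: enter (0,6) at t=0.4200 ← occupied
  → r_1 = 0.4200
beam 2: φ=-45°, α=285°
  dir = (cos 285°, sin 285°) = (0.2588, -0.9659); from cell (1,6)
  next x-line at t=3.0523, next y-line at t=0.4762; Δt_x=3.8637, Δt_y=1.0353
    y: enter (1,5) at t=0.4762
    y: enter (1,4) at t=1.5115
    y: enter (1,3) at t=2.5468
    x: enter (2,3) at t=3.0523
    y: enter (2,2) at t=3.5821
    y: enter (2,1) at t=4.6173
    y: enter (2,0) at t=5.6526 ← occupied
  → r_2 = 5.6526
beam 3: φ=0°, α=330°
  dir = (cos 330°, sin 330°) = (0.8660, -0.5000); from cell (1,6)
  next x-line at t=0.9122, next y-line at t=0.9200; Δt_x=1.1547, Δt_y=2.0000
    x: enter (2,6) at t=0.9122
    y: enter (2,5) at t=0.9200
    x: enter (3,5) at t=2.0669
    y: enter (3,4) at t=2.9200
    x: enter (4,4) at t=3.2216
    x: enter (5,4) at t=4.3763 ← occupied
  → r_3 = 4.3763
beam 4: φ=45°, α=15°
  dir = (cos 15°, sin 15°) = (0.9659, 0.2588); from cell (1,6)
  next x-line at t=0.8179, next y-line at t=2.0864; Δt_x=1.0353, Δt_y=3.8637
    x: enter (2,6) at t=0.8179
    x: enter (3,6) at t=1.8531
    y: enter (3,7) at t=2.0864
    x: enter (4,7) at t=2.8884
    x: enter (5,7) at t=3.9237
    x: enter (6,7) at t=4.9590
    y: enter (6,8) at t=5.9501 ← occupied
  → r_4 = 5.9501
beam 5: φ=90°, α=60°
  dir = (cos 60°, sin 60°) = (0.5000, 0.8660); from cell (1,6)
  next x-line at t=1.5800, next y-line at t=0.6235; Δt_x=2.0000, Δt_y=1.1547
    y: enter (1,7) at t=0.6235
    x: enter (2,7) at t=1.5800
    y: enter (2,8) at t=1.7782 ← occupied
  → r_5 = 1.7782

ranges = [0.4200, 5.6526, 4.3763, 5.9501, 1.7782]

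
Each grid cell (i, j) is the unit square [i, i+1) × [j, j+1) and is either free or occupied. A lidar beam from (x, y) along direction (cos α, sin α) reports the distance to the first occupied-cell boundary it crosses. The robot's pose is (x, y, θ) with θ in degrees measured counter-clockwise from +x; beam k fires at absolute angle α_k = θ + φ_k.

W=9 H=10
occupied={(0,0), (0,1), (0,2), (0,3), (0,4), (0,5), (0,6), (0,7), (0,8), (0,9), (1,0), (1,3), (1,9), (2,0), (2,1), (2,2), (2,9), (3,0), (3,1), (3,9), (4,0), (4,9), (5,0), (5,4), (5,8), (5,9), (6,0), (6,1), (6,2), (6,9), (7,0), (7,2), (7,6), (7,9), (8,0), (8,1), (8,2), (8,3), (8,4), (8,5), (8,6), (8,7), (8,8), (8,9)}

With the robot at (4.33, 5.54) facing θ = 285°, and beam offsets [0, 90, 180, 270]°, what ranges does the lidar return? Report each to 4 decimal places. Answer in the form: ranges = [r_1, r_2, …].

beam 1: φ=0°, α=285°
  direction (0.2588, -0.9659); cell (4,5); t to first gridline: x 2.5887, y 0.5590 (then +3.8637 / +1.0353)
    (4,4) via y @ 0.5590
    (4,3) via y @ 1.5943
    (5,3) via x @ 2.5887
    (5,2) via y @ 2.6296
    (5,1) via y @ 3.6649
    (5,0) via y @ 4.7002  # hit
  → r_1 = 4.7002
beam 2: φ=90°, α=15°
  direction (0.9659, 0.2588); cell (4,5); t to first gridline: x 0.6936, y 1.7773 (then +1.0353 / +3.8637)
    (5,5) via x @ 0.6936
    (6,5) via x @ 1.7289
    (6,6) via y @ 1.7773
    (7,6) via x @ 2.7642  # hit
  → r_2 = 2.7642
beam 3: φ=180°, α=105°
  direction (-0.2588, 0.9659); cell (4,5); t to first gridline: x 1.2750, y 0.4762 (then +3.8637 / +1.0353)
    (4,6) via y @ 0.4762
    (3,6) via x @ 1.2750
    (3,7) via y @ 1.5115
    (3,8) via y @ 2.5468
    (3,9) via y @ 3.5821  # hit
  → r_3 = 3.5821
beam 4: φ=270°, α=195°
  direction (-0.9659, -0.2588); cell (4,5); t to first gridline: x 0.3416, y 2.0864 (then +1.0353 / +3.8637)
    (3,5) via x @ 0.3416
    (2,5) via x @ 1.3769
    (2,4) via y @ 2.0864
    (1,4) via x @ 2.4122
    (0,4) via x @ 3.4475  # hit
  → r_4 = 3.4475

ranges = [4.7002, 2.7642, 3.5821, 3.4475]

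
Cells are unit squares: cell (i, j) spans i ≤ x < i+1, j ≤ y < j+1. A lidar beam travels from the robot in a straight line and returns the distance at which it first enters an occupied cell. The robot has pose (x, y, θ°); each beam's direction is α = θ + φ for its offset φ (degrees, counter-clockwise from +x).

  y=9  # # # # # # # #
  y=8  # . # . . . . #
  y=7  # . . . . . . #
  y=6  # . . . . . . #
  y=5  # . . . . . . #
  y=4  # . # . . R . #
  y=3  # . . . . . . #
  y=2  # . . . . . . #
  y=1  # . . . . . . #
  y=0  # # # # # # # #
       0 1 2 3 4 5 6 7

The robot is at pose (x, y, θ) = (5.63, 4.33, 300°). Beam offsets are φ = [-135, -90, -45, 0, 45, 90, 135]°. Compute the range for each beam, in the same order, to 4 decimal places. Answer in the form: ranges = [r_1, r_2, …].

beam 1: φ=-135°, α=165°
  d=(-0.9659,0.2588)  start (5,4)  tX=0.6522 tY=2.5887  stride 1/|dx|=1.0353 1/|dy|=3.8637
    cross x-line → (4,4), t=0.6522
    cross x-line → (3,4), t=1.6875
    cross y-line → (3,5), t=2.5887
    cross x-line → (2,5), t=2.7228
    cross x-line → (1,5), t=3.7581
    cross x-line → (0,5), t=4.7933 (wall)
  → r_1 = 4.7933
beam 2: φ=-90°, α=210°
  d=(-0.8660,-0.5000)  start (5,4)  tX=0.7275 tY=0.6600  stride 1/|dx|=1.1547 1/|dy|=2.0000
    cross y-line → (5,3), t=0.6600
    cross x-line → (4,3), t=0.7275
    cross x-line → (3,3), t=1.8822
    cross y-line → (3,2), t=2.6600
    cross x-line → (2,2), t=3.0369
    cross x-line → (1,2), t=4.1916
    cross y-line → (1,1), t=4.6600
    cross x-line → (0,1), t=5.3463 (wall)
  → r_2 = 5.3463
beam 3: φ=-45°, α=255°
  d=(-0.2588,-0.9659)  start (5,4)  tX=2.4341 tY=0.3416  stride 1/|dx|=3.8637 1/|dy|=1.0353
    cross y-line → (5,3), t=0.3416
    cross y-line → (5,2), t=1.3769
    cross y-line → (5,1), t=2.4122
    cross x-line → (4,1), t=2.4341
    cross y-line → (4,0), t=3.4475 (wall)
  → r_3 = 3.4475
beam 4: φ=0°, α=300°
  d=(0.5000,-0.8660)  start (5,4)  tX=0.7400 tY=0.3811  stride 1/|dx|=2.0000 1/|dy|=1.1547
    cross y-line → (5,3), t=0.3811
    cross x-line → (6,3), t=0.7400
    cross y-line → (6,2), t=1.5358
    cross y-line → (6,1), t=2.6905
    cross x-line → (7,1), t=2.7400 (wall)
  → r_4 = 2.7400
beam 5: φ=45°, α=345°
  d=(0.9659,-0.2588)  start (5,4)  tX=0.3831 tY=1.2750  stride 1/|dx|=1.0353 1/|dy|=3.8637
    cross x-line → (6,4), t=0.3831
    cross y-line → (6,3), t=1.2750
    cross x-line → (7,3), t=1.4183 (wall)
  → r_5 = 1.4183
beam 6: φ=90°, α=30°
  d=(0.8660,0.5000)  start (5,4)  tX=0.4272 tY=1.3400  stride 1/|dx|=1.1547 1/|dy|=2.0000
    cross x-line → (6,4), t=0.4272
    cross y-line → (6,5), t=1.3400
    cross x-line → (7,5), t=1.5819 (wall)
  → r_6 = 1.5819
beam 7: φ=135°, α=75°
  d=(0.2588,0.9659)  start (5,4)  tX=1.4296 tY=0.6936  stride 1/|dx|=3.8637 1/|dy|=1.0353
    cross y-line → (5,5), t=0.6936
    cross x-line → (6,5), t=1.4296
    cross y-line → (6,6), t=1.7289
    cross y-line → (6,7), t=2.7642
    cross y-line → (6,8), t=3.7995
    cross y-line → (6,9), t=4.8347 (wall)
  → r_7 = 4.8347

ranges = [4.7933, 5.3463, 3.4475, 2.7400, 1.4183, 1.5819, 4.8347]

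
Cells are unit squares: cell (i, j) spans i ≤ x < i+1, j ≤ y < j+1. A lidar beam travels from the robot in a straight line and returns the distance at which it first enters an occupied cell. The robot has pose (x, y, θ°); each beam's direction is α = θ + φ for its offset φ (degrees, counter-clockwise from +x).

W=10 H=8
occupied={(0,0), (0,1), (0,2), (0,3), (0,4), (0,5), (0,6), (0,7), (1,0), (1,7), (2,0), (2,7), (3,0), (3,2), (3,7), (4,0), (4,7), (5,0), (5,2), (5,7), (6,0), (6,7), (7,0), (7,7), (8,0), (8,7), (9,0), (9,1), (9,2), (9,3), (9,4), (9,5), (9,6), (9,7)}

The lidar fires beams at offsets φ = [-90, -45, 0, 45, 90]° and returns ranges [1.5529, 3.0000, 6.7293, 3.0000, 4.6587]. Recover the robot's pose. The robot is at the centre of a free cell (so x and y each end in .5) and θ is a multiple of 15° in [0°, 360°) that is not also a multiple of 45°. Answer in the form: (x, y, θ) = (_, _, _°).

The pose lattice has 46·16 = 736 candidates. Test each by forward raycasting.
  (8.5, 5.5, 150°): beam 1 = 1.0000 ≠ 1.5529 ✗
  (6.5, 5.5, 330°): beam 1 = 2.8868 ≠ 1.5529 ✗
  (3.5, 6.5, 210°): beam 1 = 0.5774 ≠ 1.5529 ✗
  (5.5, 6.5, 285°): beam 1 = 4.6587 ≠ 1.5529 ✗
  …
  (7.5, 5.5, 195°): r_1=1.5529, r_2=3.0000, r_3=6.7293, r_4=3.0000, r_5=4.6587 — all match ✓
No second candidate reproduces the full scan.

(x, y, θ) = (7.5, 5.5, 195°)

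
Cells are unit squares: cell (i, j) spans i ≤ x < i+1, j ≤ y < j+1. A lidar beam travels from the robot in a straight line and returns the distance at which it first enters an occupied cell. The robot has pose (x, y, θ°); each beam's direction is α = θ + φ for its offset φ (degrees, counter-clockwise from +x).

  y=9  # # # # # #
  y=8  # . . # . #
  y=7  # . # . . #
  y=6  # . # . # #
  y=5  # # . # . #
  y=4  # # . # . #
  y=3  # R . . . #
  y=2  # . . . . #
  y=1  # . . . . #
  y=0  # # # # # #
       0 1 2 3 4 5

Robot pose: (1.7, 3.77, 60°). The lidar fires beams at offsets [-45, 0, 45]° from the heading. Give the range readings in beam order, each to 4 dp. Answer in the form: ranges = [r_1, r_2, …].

beam 1: φ=-45°, α=15°
  direction (0.9659, 0.2588); cell (1,3); t to first gridline: x 0.3106, y 0.8887 (then +1.0353 / +3.8637)
    (2,3) via x @ 0.3106
    (2,4) via y @ 0.8887
    (3,4) via x @ 1.3459  # hit
  → r_1 = 1.3459
beam 2: φ=0°, α=60°
  direction (0.5000, 0.8660); cell (1,3); t to first gridline: x 0.6000, y 0.2656 (then +2.0000 / +1.1547)
    (1,4) via y @ 0.2656  # hit
  → r_2 = 0.2656
beam 3: φ=45°, α=105°
  direction (-0.2588, 0.9659); cell (1,3); t to first gridline: x 2.7046, y 0.2381 (then +3.8637 / +1.0353)
    (1,4) via y @ 0.2381  # hit
  → r_3 = 0.2381

ranges = [1.3459, 0.2656, 0.2381]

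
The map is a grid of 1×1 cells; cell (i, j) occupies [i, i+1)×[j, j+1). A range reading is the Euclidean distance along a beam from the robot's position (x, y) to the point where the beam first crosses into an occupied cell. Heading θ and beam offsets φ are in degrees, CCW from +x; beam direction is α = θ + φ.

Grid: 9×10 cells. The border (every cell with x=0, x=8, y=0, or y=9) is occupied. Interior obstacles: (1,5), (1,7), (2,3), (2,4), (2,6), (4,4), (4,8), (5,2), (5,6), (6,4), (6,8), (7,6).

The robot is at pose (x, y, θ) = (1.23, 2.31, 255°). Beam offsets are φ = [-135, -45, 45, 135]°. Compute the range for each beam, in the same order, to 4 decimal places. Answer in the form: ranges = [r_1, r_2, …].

beam 1: φ=-135°, α=120°
  dir = (cos 120°, sin 120°) = (-0.5000, 0.8660); from cell (1,2)
  next x-line at t=0.4600, next y-line at t=0.7967; Δt_x=2.0000, Δt_y=1.1547
    x: enter (0,2) at t=0.4600 ← occupied
  → r_1 = 0.4600
beam 2: φ=-45°, α=210°
  dir = (cos 210°, sin 210°) = (-0.8660, -0.5000); from cell (1,2)
  next x-line at t=0.2656, next y-line at t=0.6200; Δt_x=1.1547, Δt_y=2.0000
    x: enter (0,2) at t=0.2656 ← occupied
  → r_2 = 0.2656
beam 3: φ=45°, α=300°
  dir = (cos 300°, sin 300°) = (0.5000, -0.8660); from cell (1,2)
  next x-line at t=1.5400, next y-line at t=0.3580; Δt_x=2.0000, Δt_y=1.1547
    y: enter (1,1) at t=0.3580
    y: enter (1,0) at t=1.5127 ← occupied
  → r_3 = 1.5127
beam 4: φ=135°, α=30°
  dir = (cos 30°, sin 30°) = (0.8660, 0.5000); from cell (1,2)
  next x-line at t=0.8891, next y-line at t=1.3800; Δt_x=1.1547, Δt_y=2.0000
    x: enter (2,2) at t=0.8891
    y: enter (2,3) at t=1.3800 ← occupied
  → r_4 = 1.3800

ranges = [0.4600, 0.2656, 1.5127, 1.3800]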